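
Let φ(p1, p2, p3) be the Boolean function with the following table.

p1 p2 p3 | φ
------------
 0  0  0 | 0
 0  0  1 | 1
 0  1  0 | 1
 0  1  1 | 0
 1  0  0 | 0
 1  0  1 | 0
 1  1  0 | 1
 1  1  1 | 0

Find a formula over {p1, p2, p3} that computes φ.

φ(p1, p2, p3) = (((~p1 & ~p2) & p3) | ((~p1 & p2) & ~p3)) | ((p1 & p2) & ~p3)

Collect the rows where φ=1 — (0,0,1), (0,1,0), (1,1,0) — and write one minterm per row: ¬p1·¬p2·p3, ¬p1·p2·¬p3, p1·p2·¬p3. Their union (logical OR) reproduces the table exactly.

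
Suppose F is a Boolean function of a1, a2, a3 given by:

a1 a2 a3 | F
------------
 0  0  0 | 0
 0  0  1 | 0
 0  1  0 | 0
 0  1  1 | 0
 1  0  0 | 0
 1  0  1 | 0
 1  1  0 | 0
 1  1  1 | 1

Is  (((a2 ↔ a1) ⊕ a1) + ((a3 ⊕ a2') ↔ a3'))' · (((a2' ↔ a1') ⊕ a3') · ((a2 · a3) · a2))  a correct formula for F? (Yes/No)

Yes

Check the formula against F row by row:
  a1=0, a2=0, a3=0: formula gives 0, F = 0 ✓
  a1=0, a2=0, a3=1: formula gives 0, F = 0 ✓
  a1=0, a2=1, a3=0: formula gives 0, F = 0 ✓
  a1=0, a2=1, a3=1: formula gives 0, F = 0 ✓
  a1=1, a2=0, a3=0: formula gives 0, F = 0 ✓
  …and likewise for the remaining 3 rows.
Every row agrees, so the formula is equivalent.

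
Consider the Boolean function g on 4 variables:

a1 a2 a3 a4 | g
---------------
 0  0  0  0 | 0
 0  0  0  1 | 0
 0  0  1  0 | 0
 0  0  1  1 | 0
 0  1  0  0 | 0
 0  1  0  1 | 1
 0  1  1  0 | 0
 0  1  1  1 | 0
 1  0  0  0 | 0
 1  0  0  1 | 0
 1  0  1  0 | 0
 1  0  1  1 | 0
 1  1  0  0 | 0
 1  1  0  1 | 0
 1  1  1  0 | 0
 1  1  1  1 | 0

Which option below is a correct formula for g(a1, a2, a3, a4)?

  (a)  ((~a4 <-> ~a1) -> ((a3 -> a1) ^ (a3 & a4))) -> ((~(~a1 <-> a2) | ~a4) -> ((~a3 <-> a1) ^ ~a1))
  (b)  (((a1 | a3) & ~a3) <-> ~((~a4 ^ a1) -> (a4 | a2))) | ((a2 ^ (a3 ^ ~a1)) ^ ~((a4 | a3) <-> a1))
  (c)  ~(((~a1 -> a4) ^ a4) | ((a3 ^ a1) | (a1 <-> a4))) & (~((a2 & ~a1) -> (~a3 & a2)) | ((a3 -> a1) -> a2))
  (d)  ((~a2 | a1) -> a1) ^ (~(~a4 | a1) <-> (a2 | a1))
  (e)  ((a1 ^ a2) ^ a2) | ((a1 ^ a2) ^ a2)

c

(a): at (0,0,0,0) it gives 1, but g = 0 — eliminated.
(b): at (0,0,0,0) it gives 1, but g = 0 — eliminated.
(d): at (0,0,0,0) it gives 1, but g = 0 — eliminated.
(e): at (0,1,0,1) it gives 0, but g = 1 — eliminated.
(c) is the remaining candidate, and it agrees with g on all 16 inputs.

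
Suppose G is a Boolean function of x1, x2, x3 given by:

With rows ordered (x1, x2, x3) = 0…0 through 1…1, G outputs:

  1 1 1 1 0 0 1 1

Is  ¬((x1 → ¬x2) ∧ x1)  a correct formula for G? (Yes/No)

Yes

Test each input against both G and the formula:
  x1=0, x2=0, x3=0: formula gives 1, G = 1 ✓
  x1=0, x2=0, x3=1: formula gives 1, G = 1 ✓
  x1=0, x2=1, x3=0: formula gives 1, G = 1 ✓
  x1=0, x2=1, x3=1: formula gives 1, G = 1 ✓
  x1=1, x2=0, x3=0: formula gives 0, G = 0 ✓
  …and likewise for the remaining 3 rows.
No disagreement on any input; they are logically equivalent.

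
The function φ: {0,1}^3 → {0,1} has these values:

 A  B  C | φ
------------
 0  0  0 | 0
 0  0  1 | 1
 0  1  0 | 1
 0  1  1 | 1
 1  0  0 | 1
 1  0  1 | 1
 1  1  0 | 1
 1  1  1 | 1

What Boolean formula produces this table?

The output is 1 whenever at least one input is 1 — the OR of all inputs.

φ(A, B, C) = (A OR B) OR C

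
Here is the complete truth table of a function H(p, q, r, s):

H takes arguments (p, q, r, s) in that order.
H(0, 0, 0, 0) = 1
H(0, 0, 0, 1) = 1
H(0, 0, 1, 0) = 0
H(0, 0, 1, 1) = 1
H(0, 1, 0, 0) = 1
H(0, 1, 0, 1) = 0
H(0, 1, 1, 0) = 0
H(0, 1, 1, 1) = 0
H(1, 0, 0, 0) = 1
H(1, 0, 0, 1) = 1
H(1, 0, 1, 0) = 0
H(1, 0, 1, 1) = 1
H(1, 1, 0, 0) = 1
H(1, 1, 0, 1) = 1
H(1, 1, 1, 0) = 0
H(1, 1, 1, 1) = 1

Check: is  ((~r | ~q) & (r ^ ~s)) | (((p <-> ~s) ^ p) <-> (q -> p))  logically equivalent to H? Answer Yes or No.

No

Check the formula against H row by row:
  p=0, q=0, r=0, s=0: formula gives 1, H = 1 ✓
  p=0, q=0, r=0, s=1: formula gives 1, H = 1 ✓
  p=0, q=0, r=1, s=0: formula gives 0, H = 0 ✓
  p=0, q=0, r=1, s=1: formula gives 1, H = 1 ✓
  …
  p=0, q=1, r=1, s=0: formula gives 1, but H = 0 ✗
A single disagreement suffices: at (0,1,1,0) they differ, so the formula does not compute H.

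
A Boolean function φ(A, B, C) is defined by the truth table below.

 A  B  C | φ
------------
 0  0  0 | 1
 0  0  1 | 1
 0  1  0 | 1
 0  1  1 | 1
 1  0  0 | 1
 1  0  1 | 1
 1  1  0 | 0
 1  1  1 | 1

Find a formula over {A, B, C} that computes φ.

φ(A, B, C) = ((A · B) · C')'

Only row (1,1,0) gives 0. So φ is 1 everywhere except there — the complement of the minterm A·B·¬C.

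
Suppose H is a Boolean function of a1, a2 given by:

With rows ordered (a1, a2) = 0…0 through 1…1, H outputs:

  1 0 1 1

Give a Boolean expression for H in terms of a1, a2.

H(a1, a2) = a2 IMPLIES a1

This is a2 → a1 (false only at 0,1).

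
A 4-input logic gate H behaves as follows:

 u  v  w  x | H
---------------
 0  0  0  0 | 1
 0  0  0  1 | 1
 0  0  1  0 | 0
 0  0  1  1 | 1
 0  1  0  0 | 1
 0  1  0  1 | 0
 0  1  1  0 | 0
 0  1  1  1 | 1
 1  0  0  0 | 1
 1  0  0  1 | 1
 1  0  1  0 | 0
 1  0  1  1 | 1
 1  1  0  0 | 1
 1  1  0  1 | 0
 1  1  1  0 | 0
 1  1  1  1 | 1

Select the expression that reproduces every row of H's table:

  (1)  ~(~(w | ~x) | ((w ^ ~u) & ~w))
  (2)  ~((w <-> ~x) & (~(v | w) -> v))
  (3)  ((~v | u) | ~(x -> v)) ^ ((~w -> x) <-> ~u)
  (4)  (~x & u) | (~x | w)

2

(1) disagrees with H on (0,0,0,0) (formula → 0, table → 1); rule it out.
(3) disagrees with H on (0,0,0,1) (formula → 0, table → 1); rule it out.
(4) disagrees with H on (0,0,0,1) (formula → 0, table → 1); rule it out.
(2) is the remaining candidate, and it agrees with H on all 16 inputs.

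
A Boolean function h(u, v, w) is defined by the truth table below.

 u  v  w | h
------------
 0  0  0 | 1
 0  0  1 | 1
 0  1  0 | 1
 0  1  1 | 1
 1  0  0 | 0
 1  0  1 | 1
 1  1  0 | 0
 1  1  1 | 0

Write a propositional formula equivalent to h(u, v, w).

The 0-rows are (1,0,0), (1,1,0), (1,1,1). Take each as a conjunction (u·¬v·¬w, u·v·¬w, u·v·w), form their disjunction, and complement — that gives a formula that is 1 everywhere h is.

h(u, v, w) = not ((((u and not v) and not w) or ((u and v) and not w)) or ((u and v) and w))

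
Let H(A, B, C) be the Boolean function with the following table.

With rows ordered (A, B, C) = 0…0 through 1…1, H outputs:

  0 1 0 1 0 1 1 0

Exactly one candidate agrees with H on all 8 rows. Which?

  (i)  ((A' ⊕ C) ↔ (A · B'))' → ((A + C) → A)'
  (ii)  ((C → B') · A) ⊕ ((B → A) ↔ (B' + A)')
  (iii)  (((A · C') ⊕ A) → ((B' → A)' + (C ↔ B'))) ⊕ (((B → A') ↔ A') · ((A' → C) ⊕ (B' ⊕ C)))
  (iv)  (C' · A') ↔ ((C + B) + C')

(ii) disagrees with H on (0,0,1) (formula → 0, table → 1); rule it out.
(iii) disagrees with H on (0,0,1) (formula → 0, table → 1); rule it out.
(iv) disagrees with H on (0,0,0) (formula → 1, table → 0); rule it out.
Only (i) survives; checking it on all 8 rows confirms it matches H.

i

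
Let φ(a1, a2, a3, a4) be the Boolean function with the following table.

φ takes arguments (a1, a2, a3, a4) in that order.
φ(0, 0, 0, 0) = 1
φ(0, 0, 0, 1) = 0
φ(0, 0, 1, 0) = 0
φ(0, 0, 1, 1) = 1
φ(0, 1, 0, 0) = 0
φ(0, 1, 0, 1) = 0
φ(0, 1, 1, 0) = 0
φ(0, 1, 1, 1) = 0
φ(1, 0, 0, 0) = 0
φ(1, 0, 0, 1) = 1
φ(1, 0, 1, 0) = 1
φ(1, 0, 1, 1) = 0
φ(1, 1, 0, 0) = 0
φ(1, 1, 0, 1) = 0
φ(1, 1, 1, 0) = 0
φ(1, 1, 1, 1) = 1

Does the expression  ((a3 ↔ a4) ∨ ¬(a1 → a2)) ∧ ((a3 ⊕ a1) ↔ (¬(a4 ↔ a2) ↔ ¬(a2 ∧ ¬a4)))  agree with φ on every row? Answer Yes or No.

No

Evaluate ((a3 ↔ a4) ∨ ¬(a1 → a2)) ∧ ((a3 ⊕ a1) ↔ (¬(a4 ↔ a2) ↔ ¬(a2 ∧ ¬a4))) on each row and compare to φ:
  a1=0, a2=0, a3=0, a4=0: formula gives 1, φ = 1 ✓
  a1=0, a2=0, a3=0, a4=1: formula gives 0, φ = 0 ✓
  a1=0, a2=0, a3=1, a4=0: formula gives 0, φ = 0 ✓
  a1=0, a2=0, a3=1, a4=1: formula gives 1, φ = 1 ✓
  a1=0, a2=1, a3=0, a4=0: formula gives 1, but φ = 0 ✗
Row (0,1,0,0) is a counterexample, so the formula is not equivalent to φ.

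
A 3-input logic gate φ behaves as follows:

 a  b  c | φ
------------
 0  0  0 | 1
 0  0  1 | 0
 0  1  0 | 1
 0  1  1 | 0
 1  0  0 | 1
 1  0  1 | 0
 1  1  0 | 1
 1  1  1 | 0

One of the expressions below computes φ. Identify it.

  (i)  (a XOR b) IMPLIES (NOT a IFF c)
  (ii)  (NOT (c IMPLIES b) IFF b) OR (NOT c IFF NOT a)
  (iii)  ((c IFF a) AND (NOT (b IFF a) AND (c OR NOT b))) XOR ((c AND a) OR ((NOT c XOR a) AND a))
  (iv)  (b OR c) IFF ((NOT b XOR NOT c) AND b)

(i): at (0,0,1) it gives 1, but φ = 0 — eliminated.
(ii): at (1,0,1) it gives 1, but φ = 0 — eliminated.
(iii): at (0,0,0) it gives 0, but φ = 1 — eliminated.
Only (iv) survives; checking it on all 8 rows confirms it matches φ.

iv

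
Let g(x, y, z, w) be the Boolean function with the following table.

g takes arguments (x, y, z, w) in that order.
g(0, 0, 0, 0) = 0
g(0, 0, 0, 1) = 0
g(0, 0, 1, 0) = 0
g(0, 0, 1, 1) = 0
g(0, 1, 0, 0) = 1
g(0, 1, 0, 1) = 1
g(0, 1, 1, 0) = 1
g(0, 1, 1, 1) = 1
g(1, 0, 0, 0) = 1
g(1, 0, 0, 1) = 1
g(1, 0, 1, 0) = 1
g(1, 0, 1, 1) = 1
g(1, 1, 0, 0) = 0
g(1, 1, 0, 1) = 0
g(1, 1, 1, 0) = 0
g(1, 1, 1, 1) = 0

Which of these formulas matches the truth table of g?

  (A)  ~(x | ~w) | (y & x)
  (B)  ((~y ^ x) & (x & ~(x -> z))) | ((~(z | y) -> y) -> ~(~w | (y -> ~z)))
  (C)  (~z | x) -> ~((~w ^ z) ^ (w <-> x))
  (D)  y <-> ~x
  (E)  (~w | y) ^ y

D

(A): at (0,0,0,1) it gives 1, but g = 0 — eliminated.
(B): at (0,0,0,0) it gives 1, but g = 0 — eliminated.
(C): at (0,0,0,0) it gives 1, but g = 0 — eliminated.
(E): at (0,0,0,0) it gives 1, but g = 0 — eliminated.
(D) is the remaining candidate, and it agrees with g on all 16 inputs.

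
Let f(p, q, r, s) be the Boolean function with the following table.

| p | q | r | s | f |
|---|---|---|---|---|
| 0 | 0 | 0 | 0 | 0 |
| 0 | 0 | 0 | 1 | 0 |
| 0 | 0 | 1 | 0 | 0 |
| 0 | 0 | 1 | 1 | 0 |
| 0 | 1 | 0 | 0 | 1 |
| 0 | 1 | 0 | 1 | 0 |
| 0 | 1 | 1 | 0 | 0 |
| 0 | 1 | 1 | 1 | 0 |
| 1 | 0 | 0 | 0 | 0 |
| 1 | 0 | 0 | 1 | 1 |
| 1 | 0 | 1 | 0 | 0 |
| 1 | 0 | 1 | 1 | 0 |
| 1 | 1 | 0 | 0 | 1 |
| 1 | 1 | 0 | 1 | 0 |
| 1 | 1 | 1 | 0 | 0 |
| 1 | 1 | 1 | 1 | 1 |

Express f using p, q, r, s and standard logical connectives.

f=1 on 4 inputs: (0,1,0,0), (1,0,0,1), (1,1,0,0), (1,1,1,1). Reading each as a conjunction of literals (¬p·q·¬r·¬s, p·¬q·¬r·s, p·q·¬r·¬s, p·q·r·s) and taking the OR gives the canonical DNF.

f(p, q, r, s) = (((((¬p ∧ q) ∧ ¬r) ∧ ¬s) ∨ (((p ∧ ¬q) ∧ ¬r) ∧ s)) ∨ (((p ∧ q) ∧ ¬r) ∧ ¬s)) ∨ (((p ∧ q) ∧ r) ∧ s)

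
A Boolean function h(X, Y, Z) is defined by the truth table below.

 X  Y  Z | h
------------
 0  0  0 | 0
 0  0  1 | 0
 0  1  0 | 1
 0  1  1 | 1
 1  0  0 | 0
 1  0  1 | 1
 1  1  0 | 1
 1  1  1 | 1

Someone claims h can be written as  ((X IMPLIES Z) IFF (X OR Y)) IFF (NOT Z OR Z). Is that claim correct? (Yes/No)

Test each input against both h and the formula:
  X=0, Y=0, Z=0: formula gives 0, h = 0 ✓
  X=0, Y=0, Z=1: formula gives 0, h = 0 ✓
  X=0, Y=1, Z=0: formula gives 1, h = 1 ✓
  X=0, Y=1, Z=1: formula gives 1, h = 1 ✓
  X=1, Y=0, Z=0: formula gives 0, h = 0 ✓
  …
  X=1, Y=1, Z=0: formula gives 0, but h = 1 ✗
Since they disagree at (1,1,0), the expression is not a correct formula for h.

No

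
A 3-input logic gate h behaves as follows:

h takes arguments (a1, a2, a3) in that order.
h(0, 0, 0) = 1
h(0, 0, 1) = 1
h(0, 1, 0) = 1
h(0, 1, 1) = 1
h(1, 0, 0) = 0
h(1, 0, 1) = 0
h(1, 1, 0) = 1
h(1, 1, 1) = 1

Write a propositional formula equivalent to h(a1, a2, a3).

There are just 2 zero rows: (1,0,0), (1,0,1). Their minterms are a1·¬a2·¬a3, a1·¬a2·a3; the OR of those covers precisely the 0-outputs, and negating it yields h.

h(a1, a2, a3) = not (((a1 and not a2) and not a3) or ((a1 and not a2) and a3))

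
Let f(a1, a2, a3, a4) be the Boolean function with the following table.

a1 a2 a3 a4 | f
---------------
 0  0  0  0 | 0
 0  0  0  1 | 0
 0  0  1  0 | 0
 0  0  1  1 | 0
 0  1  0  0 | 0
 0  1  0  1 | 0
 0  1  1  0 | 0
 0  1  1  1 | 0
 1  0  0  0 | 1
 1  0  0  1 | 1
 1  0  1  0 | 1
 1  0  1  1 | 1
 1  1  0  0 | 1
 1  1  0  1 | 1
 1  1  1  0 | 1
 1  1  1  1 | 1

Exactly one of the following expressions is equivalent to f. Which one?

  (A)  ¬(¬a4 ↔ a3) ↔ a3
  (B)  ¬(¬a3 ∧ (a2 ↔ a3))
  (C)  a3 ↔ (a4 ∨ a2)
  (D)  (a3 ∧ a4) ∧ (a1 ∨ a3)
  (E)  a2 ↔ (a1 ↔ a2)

E

(A): at (0,0,0,1) it gives 1, but f = 0 — eliminated.
(B): at (0,0,1,0) it gives 1, but f = 0 — eliminated.
(C): at (0,0,0,0) it gives 1, but f = 0 — eliminated.
(D): at (0,0,1,1) it gives 1, but f = 0 — eliminated.
Only (E) survives; checking it on all 16 rows confirms it matches f.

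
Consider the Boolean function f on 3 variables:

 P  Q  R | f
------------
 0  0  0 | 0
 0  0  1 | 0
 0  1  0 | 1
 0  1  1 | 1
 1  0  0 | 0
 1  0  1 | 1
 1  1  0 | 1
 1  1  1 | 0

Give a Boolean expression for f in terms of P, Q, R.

The 1-rows are (0,1,0), (0,1,1), (1,0,1), (1,1,0). Each contributes one minterm — ¬P·Q·¬R; ¬P·Q·R; P·¬Q·R; P·Q·¬R — and their disjunction is a sum-of-products form of f.

f(P, Q, R) = ((((~P & Q) & ~R) | ((~P & Q) & R)) | ((P & ~Q) & R)) | ((P & Q) & ~R)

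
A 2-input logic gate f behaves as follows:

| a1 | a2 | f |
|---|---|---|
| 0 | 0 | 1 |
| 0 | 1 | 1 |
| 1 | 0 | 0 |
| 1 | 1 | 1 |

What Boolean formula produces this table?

f(a1, a2) = a1 → a2

This is a1 → a2 (false only at 1,0).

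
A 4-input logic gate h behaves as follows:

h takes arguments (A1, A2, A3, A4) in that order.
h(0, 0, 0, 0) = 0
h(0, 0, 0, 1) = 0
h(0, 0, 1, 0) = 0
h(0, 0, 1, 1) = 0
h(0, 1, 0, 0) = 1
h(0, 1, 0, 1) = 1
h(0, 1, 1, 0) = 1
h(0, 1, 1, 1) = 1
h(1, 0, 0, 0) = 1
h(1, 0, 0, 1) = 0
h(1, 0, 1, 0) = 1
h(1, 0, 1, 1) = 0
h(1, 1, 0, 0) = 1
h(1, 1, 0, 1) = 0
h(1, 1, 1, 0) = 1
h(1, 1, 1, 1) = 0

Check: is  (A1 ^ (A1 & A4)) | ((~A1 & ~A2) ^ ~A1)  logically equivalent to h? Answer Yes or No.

Yes

Evaluate (A1 ^ (A1 & A4)) | ((~A1 & ~A2) ^ ~A1) on each row and compare to h:
  A1=0, A2=0, A3=0, A4=0: formula gives 0, h = 0 ✓
  A1=0, A2=0, A3=0, A4=1: formula gives 0, h = 0 ✓
  A1=0, A2=0, A3=1, A4=0: formula gives 0, h = 0 ✓
  A1=0, A2=0, A3=1, A4=1: formula gives 0, h = 0 ✓
  … (the remaining 12 rows also agree.)
No disagreement on any input; they are logically equivalent.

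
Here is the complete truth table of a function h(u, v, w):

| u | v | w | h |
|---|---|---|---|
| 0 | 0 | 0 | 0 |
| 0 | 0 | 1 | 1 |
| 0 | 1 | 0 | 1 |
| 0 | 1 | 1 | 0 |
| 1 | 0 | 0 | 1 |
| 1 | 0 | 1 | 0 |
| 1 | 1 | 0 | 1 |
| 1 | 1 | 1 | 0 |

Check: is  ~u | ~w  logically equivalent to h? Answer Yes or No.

Check the formula against h row by row:
  u=0, v=0, w=0: formula gives 1, but h = 0 ✗
A single disagreement suffices: at (0,0,0) they differ, so the formula does not compute h.

No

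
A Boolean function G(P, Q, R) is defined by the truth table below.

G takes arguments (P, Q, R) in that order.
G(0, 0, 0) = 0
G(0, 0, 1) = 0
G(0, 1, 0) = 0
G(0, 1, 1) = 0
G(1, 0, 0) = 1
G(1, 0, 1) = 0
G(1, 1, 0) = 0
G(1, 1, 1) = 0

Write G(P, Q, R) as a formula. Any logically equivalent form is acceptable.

G(P, Q, R) = (P and not Q) and not R

Only row (1,0,0) gives 1. That row's minterm P·¬Q·¬R is G directly.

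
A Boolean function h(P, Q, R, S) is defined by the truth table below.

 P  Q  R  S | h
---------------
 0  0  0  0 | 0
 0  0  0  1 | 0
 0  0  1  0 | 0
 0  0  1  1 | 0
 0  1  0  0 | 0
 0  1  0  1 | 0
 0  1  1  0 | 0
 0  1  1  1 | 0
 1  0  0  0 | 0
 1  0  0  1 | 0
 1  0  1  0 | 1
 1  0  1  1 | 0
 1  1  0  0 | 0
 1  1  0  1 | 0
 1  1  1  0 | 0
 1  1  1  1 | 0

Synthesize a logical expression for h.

h(P, Q, R, S) = ((P ∧ ¬Q) ∧ R) ∧ ¬S

Only row (1,0,1,0) gives 1. That row's minterm P·¬Q·R·¬S is h directly.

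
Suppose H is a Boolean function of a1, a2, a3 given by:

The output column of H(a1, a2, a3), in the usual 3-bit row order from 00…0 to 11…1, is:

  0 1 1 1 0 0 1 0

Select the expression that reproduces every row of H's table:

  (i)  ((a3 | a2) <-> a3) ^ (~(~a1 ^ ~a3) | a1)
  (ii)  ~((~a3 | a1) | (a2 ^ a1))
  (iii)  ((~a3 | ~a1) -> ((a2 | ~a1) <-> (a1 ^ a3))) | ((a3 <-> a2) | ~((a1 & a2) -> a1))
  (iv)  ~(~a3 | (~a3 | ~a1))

i

(ii) disagrees with H on (0,1,0) (formula → 0, table → 1); rule it out.
(iii) disagrees with H on (0,0,0) (formula → 1, table → 0); rule it out.
(iv) disagrees with H on (0,0,1) (formula → 0, table → 1); rule it out.
(i) is the remaining candidate, and it agrees with H on all 8 inputs.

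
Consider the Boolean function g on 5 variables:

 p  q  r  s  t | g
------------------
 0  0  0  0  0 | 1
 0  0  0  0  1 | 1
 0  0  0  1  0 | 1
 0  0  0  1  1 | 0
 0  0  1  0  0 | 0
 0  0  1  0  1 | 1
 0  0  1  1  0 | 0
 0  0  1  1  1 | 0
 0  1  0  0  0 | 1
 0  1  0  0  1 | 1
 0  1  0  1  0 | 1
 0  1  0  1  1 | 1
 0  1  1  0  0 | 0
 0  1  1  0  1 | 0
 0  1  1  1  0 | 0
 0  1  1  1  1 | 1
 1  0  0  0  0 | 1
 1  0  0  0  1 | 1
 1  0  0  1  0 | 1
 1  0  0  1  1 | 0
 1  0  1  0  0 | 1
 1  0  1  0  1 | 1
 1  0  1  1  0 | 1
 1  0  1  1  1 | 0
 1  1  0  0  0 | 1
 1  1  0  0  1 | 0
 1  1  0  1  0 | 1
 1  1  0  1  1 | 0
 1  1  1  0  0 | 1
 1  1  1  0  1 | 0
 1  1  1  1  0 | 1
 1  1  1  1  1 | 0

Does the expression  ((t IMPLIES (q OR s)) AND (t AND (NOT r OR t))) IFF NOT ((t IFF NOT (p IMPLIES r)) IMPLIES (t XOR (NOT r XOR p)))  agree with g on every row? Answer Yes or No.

No

Evaluate ((t IMPLIES (q OR s)) AND (t AND (NOT r OR t))) IFF NOT ((t IFF NOT (p IMPLIES r)) IMPLIES (t XOR (NOT r XOR p))) on each row and compare to g:
  p=0, q=0, r=0, s=0, t=0: formula gives 1, g = 1 ✓
  p=0, q=0, r=0, s=0, t=1: formula gives 1, g = 1 ✓
  p=0, q=0, r=0, s=1, t=0: formula gives 1, g = 1 ✓
  p=0, q=0, r=0, s=1, t=1: formula gives 0, g = 0 ✓
  …
  p=0, q=1, r=0, s=0, t=1: formula gives 0, but g = 1 ✗
Row (0,1,0,0,1) is a counterexample, so the formula is not equivalent to g.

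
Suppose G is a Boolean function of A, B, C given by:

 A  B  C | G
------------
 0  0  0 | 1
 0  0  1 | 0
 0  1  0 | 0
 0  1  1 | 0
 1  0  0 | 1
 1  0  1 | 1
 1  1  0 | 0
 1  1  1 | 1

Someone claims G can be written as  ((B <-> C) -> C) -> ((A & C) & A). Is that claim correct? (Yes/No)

Evaluate ((B <-> C) -> C) -> ((A & C) & A) on each row and compare to G:
  A=0, B=0, C=0: formula gives 1, G = 1 ✓
  A=0, B=0, C=1: formula gives 0, G = 0 ✓
  A=0, B=1, C=0: formula gives 0, G = 0 ✓
  A=0, B=1, C=1: formula gives 0, G = 0 ✓
  A=1, B=0, C=0: formula gives 1, G = 1 ✓
  …and likewise for the remaining 3 rows.
No disagreement on any input; they are logically equivalent.

Yes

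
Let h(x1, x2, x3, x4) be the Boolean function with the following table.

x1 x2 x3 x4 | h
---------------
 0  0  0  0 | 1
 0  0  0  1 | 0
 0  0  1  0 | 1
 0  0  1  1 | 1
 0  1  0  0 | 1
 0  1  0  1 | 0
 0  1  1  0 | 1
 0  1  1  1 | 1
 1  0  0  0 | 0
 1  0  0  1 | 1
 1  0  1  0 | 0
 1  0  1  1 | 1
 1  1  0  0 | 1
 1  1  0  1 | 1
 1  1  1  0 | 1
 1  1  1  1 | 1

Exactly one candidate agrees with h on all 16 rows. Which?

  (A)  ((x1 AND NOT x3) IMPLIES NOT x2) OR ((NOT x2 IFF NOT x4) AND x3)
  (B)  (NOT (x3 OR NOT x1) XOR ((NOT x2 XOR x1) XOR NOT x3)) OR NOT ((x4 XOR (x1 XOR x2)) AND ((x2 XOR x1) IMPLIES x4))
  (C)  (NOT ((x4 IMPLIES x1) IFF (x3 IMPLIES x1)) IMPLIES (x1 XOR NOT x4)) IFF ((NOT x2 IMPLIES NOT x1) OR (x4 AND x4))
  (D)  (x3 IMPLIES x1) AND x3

(A): at (0,0,0,1) it gives 1, but h = 0 — eliminated.
(B): at (0,1,0,1) it gives 1, but h = 0 — eliminated.
(D): at (0,0,0,0) it gives 0, but h = 1 — eliminated.
(C) is the remaining candidate, and it agrees with h on all 16 inputs.

C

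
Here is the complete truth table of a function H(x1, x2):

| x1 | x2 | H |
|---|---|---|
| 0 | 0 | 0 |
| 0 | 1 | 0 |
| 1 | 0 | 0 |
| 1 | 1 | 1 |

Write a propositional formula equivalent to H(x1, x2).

H(x1, x2) = x1 · x2

H is 1 on exactly one input, (1,1), whose minterm is x1·x2. So H is just that conjunction.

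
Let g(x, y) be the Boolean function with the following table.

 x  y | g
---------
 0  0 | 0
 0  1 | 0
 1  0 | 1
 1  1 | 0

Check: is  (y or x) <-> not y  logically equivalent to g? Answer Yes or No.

Yes

Check the formula against g row by row:
  x=0, y=0: formula gives 0, g = 0 ✓
  x=0, y=1: formula gives 0, g = 0 ✓
  x=1, y=0: formula gives 1, g = 1 ✓
  x=1, y=1: formula gives 0, g = 0 ✓
No disagreement on any input; they are logically equivalent.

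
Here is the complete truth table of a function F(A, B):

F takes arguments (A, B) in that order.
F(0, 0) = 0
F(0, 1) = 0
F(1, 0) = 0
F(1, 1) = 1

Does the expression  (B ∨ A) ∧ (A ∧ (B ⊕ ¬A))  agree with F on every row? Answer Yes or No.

Evaluate (B ∨ A) ∧ (A ∧ (B ⊕ ¬A)) on each row and compare to F:
  A=0, B=0: formula gives 0, F = 0 ✓
  A=0, B=1: formula gives 0, F = 0 ✓
  A=1, B=0: formula gives 0, F = 0 ✓
  A=1, B=1: formula gives 1, F = 1 ✓
Every row agrees, so the formula is equivalent.

Yes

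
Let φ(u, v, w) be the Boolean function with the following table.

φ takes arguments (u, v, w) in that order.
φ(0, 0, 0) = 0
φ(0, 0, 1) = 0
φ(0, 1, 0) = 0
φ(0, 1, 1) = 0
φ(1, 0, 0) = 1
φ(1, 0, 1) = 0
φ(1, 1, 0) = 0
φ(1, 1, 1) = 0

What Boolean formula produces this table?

φ is 1 on exactly one input, (1,0,0), whose minterm is u·¬v·¬w. So φ is just that conjunction.

φ(u, v, w) = (u AND NOT v) AND NOT w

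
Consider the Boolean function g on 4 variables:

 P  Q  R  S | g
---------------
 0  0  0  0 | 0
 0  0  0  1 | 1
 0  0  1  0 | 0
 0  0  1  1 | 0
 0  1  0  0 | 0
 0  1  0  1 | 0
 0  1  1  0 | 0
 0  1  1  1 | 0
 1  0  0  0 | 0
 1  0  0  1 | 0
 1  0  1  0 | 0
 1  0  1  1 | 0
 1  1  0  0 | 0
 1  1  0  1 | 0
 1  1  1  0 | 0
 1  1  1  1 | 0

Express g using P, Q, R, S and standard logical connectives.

g is 1 on exactly one input, (0,0,0,1), whose minterm is ¬P·¬Q·¬R·S. So g is just that conjunction.

g(P, Q, R, S) = ((P' · Q') · R') · S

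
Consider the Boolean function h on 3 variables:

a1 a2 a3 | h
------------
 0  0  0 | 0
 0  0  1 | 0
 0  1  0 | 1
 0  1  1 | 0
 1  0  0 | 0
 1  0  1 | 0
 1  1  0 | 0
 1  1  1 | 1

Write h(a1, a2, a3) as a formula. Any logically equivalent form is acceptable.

h=1 on 2 inputs: (0,1,0), (1,1,1). Reading each as a conjunction of literals (¬a1·a2·¬a3, a1·a2·a3) and taking the OR gives the canonical DNF.

h(a1, a2, a3) = ((a1' · a2) · a3') + ((a1 · a2) · a3)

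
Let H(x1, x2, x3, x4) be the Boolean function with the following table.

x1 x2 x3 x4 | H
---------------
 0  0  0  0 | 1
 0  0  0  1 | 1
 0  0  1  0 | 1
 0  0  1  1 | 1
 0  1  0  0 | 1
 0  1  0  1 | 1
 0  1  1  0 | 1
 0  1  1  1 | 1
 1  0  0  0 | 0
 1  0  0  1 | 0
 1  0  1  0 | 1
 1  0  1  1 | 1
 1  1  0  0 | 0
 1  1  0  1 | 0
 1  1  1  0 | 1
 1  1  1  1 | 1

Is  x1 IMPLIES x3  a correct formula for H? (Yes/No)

Check the formula against H row by row:
  x1=0, x2=0, x3=0, x4=0: formula gives 1, H = 1 ✓
  x1=0, x2=0, x3=0, x4=1: formula gives 1, H = 1 ✓
  x1=0, x2=0, x3=1, x4=0: formula gives 1, H = 1 ✓
  x1=0, x2=0, x3=1, x4=1: formula gives 1, H = 1 ✓
  …and likewise for the remaining 12 rows.
No disagreement on any input; they are logically equivalent.

Yes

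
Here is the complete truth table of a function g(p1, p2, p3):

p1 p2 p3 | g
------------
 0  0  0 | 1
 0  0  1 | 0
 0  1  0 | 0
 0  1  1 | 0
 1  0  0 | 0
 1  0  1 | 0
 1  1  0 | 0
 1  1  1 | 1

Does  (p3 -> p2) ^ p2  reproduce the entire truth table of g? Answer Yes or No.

No

Evaluate (p3 -> p2) ^ p2 on each row and compare to g:
  p1=0, p2=0, p3=0: formula gives 1, g = 1 ✓
  p1=0, p2=0, p3=1: formula gives 0, g = 0 ✓
  p1=0, p2=1, p3=0: formula gives 0, g = 0 ✓
  p1=0, p2=1, p3=1: formula gives 0, g = 0 ✓
  p1=1, p2=0, p3=0: formula gives 1, but g = 0 ✗
A single disagreement suffices: at (1,0,0) they differ, so the formula does not compute g.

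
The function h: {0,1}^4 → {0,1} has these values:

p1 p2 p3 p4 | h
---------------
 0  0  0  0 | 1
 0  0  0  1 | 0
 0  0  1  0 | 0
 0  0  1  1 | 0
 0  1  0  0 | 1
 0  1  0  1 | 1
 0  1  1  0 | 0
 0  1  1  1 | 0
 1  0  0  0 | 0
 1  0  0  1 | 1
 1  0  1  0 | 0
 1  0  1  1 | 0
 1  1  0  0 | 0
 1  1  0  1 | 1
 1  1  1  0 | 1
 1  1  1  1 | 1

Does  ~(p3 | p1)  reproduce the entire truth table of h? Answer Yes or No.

No

Evaluate ~(p3 | p1) on each row and compare to h:
  p1=0, p2=0, p3=0, p4=0: formula gives 1, h = 1 ✓
  p1=0, p2=0, p3=0, p4=1: formula gives 1, but h = 0 ✗
Since they disagree at (0,0,0,1), the expression is not a correct formula for h.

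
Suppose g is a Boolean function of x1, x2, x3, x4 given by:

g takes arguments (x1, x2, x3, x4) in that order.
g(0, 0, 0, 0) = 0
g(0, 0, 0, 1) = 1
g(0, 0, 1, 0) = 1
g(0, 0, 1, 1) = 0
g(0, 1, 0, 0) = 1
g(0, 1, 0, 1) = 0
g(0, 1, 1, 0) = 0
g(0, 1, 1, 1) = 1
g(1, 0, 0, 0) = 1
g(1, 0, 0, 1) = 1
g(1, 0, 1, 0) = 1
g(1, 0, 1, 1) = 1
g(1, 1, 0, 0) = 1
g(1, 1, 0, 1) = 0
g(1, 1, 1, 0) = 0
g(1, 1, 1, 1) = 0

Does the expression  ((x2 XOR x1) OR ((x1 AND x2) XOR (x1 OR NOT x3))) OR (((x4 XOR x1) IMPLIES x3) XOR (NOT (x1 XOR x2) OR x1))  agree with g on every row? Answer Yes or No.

No

Test each input against both g and the formula:
  x1=0, x2=0, x3=0, x4=0: formula gives 1, but g = 0 ✗
A single disagreement suffices: at (0,0,0,0) they differ, so the formula does not compute g.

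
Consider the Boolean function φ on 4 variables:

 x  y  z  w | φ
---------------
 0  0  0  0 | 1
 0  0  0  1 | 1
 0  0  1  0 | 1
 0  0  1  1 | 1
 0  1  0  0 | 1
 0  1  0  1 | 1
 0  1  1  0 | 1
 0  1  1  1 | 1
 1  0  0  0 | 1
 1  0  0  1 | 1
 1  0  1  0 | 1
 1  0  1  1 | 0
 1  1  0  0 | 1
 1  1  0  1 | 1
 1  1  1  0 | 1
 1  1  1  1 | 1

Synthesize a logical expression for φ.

φ(x, y, z, w) = not (((x and not y) and z) and w)

φ is 0 on exactly one input, (1,0,1,1), whose minterm is x·¬y·z·w. So φ is the negation of that single conjunction.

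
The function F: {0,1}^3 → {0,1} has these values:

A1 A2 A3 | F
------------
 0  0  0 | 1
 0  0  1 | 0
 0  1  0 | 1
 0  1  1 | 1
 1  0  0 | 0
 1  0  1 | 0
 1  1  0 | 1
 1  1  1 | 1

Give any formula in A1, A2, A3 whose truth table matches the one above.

F is 0 on only 3 rows — (0,0,1), (1,0,0), (1,0,1). Writing each as a minterm (¬A1·¬A2·A3, A1·¬A2·¬A3, A1·¬A2·A3) and OR-ing them characterizes exactly where F=0, so F is the negation of that disjunction.

F(A1, A2, A3) = ((((A1' · A2') · A3) + ((A1 · A2') · A3')) + ((A1 · A2') · A3))'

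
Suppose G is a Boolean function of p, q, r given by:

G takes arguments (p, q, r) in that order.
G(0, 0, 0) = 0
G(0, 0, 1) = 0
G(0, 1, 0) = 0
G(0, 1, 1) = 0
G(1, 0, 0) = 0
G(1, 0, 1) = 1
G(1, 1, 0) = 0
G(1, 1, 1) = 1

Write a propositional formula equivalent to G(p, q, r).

G(p, q, r) = ((p & ~q) & r) | ((p & q) & r)

G=1 on 2 inputs: (1,0,1), (1,1,1). Reading each as a conjunction of literals (p·¬q·r, p·q·r) and taking the OR gives the canonical DNF.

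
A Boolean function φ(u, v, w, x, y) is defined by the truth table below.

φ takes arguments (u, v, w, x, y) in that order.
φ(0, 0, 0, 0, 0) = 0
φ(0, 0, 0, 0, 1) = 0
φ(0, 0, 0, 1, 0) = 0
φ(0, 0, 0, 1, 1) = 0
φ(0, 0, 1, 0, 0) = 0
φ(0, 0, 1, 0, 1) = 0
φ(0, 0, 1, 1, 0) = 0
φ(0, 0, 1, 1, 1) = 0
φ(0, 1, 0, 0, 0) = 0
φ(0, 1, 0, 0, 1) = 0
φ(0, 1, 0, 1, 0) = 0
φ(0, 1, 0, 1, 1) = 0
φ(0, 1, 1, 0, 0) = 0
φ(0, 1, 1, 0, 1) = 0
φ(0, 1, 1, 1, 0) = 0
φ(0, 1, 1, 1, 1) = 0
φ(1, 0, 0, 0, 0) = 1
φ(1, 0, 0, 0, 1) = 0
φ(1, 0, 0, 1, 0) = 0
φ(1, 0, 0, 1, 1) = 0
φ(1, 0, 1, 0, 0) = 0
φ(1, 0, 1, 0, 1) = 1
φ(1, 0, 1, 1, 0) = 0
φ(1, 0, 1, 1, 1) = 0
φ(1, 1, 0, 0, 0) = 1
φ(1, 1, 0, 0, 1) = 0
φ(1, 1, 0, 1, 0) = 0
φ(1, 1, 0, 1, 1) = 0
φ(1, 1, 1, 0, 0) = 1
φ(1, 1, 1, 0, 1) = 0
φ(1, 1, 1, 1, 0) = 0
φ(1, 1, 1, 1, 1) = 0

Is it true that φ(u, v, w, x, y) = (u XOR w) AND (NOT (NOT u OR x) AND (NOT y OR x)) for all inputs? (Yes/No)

Evaluate (u XOR w) AND (NOT (NOT u OR x) AND (NOT y OR x)) on each row and compare to φ:
  u=0, v=0, w=0, x=0, y=0: formula gives 0, φ = 0 ✓
  u=0, v=0, w=0, x=0, y=1: formula gives 0, φ = 0 ✓
  u=0, v=0, w=0, x=1, y=0: formula gives 0, φ = 0 ✓
  u=0, v=0, w=0, x=1, y=1: formula gives 0, φ = 0 ✓
  …
  u=1, v=0, w=1, x=0, y=1: formula gives 0, but φ = 1 ✗
Since they disagree at (1,0,1,0,1), the expression is not a correct formula for φ.

No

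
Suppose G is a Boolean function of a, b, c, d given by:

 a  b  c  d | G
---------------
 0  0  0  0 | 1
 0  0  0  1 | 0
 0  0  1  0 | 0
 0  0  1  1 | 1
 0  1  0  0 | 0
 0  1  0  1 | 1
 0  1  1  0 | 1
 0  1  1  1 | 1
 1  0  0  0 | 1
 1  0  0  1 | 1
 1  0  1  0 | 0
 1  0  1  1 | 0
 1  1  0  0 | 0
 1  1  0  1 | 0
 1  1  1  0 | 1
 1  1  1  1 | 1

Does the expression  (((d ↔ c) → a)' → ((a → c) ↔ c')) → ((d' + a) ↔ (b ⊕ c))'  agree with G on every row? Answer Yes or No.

Yes

Evaluate (((d ↔ c) → a)' → ((a → c) ↔ c')) → ((d' + a) ↔ (b ⊕ c))' on each row and compare to G:
  a=0, b=0, c=0, d=0: formula gives 1, G = 1 ✓
  a=0, b=0, c=0, d=1: formula gives 0, G = 0 ✓
  a=0, b=0, c=1, d=0: formula gives 0, G = 0 ✓
  a=0, b=0, c=1, d=1: formula gives 1, G = 1 ✓
  … (the remaining 12 rows also agree.)
All 16 rows match — the expression computes G exactly.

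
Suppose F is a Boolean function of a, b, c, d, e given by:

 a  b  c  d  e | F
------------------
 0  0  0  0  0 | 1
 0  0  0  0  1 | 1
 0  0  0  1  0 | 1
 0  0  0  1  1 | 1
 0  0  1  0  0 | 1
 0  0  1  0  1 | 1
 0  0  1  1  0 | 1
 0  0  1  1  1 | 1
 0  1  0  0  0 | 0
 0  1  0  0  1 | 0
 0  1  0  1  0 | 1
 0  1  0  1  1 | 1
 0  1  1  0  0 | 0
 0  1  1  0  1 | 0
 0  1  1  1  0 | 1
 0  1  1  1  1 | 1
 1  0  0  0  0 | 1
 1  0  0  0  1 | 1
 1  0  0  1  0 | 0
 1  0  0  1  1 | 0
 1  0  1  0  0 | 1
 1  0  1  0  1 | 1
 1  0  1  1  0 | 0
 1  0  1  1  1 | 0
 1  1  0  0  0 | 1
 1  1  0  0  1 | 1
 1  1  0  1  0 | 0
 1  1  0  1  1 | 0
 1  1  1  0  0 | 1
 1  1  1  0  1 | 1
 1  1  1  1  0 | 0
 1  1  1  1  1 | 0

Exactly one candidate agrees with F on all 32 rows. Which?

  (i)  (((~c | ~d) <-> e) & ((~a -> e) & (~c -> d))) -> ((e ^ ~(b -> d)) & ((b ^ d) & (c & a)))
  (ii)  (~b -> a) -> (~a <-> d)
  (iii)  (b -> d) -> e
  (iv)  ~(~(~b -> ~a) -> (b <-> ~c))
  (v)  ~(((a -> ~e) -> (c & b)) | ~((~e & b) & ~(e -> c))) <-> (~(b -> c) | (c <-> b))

ii

(i): at (0,0,0,1,1) it gives 0, but F = 1 — eliminated.
(iii): at (0,0,0,0,0) it gives 0, but F = 1 — eliminated.
(iv): at (0,0,0,0,0) it gives 0, but F = 1 — eliminated.
(v): at (0,0,0,0,0) it gives 0, but F = 1 — eliminated.
That leaves (ii). Evaluating it on every row reproduces the table of F exactly.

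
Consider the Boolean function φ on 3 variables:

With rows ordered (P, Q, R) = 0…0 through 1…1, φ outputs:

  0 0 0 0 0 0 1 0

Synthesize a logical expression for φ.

φ(P, Q, R) = (P · Q) · R'

φ is 1 on exactly one input, (1,1,0), whose minterm is P·Q·¬R. So φ is just that conjunction.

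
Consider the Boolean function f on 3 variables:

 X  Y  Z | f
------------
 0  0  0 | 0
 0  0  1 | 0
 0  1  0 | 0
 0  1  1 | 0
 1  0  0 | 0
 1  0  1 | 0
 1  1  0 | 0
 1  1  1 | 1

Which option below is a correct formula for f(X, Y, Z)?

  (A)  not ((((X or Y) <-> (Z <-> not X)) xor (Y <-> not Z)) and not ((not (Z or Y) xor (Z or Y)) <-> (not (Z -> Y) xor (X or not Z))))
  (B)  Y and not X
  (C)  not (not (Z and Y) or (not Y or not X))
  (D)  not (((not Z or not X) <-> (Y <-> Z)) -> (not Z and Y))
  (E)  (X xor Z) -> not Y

(A) fails at (0,0,0): the formula yields 1, f is 0.
(B) fails at (0,1,0): the formula yields 1, f is 0.
(D) fails at (0,0,0): the formula yields 1, f is 0.
(E) fails at (0,0,0): the formula yields 1, f is 0.
(C) is the remaining candidate, and it agrees with f on all 8 inputs.

C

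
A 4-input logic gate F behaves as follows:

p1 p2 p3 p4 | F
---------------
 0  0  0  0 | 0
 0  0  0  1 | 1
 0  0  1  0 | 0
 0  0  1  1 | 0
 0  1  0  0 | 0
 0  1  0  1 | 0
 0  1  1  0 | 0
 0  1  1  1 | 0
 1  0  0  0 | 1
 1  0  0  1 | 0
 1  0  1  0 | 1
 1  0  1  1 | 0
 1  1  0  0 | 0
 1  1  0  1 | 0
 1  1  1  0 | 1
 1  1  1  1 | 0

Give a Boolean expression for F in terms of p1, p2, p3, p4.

Collect the rows where F=1 — (0,0,0,1), (1,0,0,0), (1,0,1,0), (1,1,1,0) — and write one minterm per row: ¬p1·¬p2·¬p3·p4, p1·¬p2·¬p3·¬p4, p1·¬p2·p3·¬p4, p1·p2·p3·¬p4. Their union (logical OR) reproduces the table exactly.

F(p1, p2, p3, p4) = (((((not p1 and not p2) and not p3) and p4) or (((p1 and not p2) and not p3) and not p4)) or (((p1 and not p2) and p3) and not p4)) or (((p1 and p2) and p3) and not p4)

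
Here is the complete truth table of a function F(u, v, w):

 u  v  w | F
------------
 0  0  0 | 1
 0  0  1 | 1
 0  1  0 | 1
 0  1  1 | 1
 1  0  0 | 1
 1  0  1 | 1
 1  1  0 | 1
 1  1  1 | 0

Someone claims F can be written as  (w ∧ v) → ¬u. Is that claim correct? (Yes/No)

Evaluate (w ∧ v) → ¬u on each row and compare to F:
  u=0, v=0, w=0: formula gives 1, F = 1 ✓
  u=0, v=0, w=1: formula gives 1, F = 1 ✓
  u=0, v=1, w=0: formula gives 1, F = 1 ✓
  u=0, v=1, w=1: formula gives 1, F = 1 ✓
  u=1, v=0, w=0: formula gives 1, F = 1 ✓
  … (the remaining 3 rows also agree.)
No disagreement on any input; they are logically equivalent.

Yes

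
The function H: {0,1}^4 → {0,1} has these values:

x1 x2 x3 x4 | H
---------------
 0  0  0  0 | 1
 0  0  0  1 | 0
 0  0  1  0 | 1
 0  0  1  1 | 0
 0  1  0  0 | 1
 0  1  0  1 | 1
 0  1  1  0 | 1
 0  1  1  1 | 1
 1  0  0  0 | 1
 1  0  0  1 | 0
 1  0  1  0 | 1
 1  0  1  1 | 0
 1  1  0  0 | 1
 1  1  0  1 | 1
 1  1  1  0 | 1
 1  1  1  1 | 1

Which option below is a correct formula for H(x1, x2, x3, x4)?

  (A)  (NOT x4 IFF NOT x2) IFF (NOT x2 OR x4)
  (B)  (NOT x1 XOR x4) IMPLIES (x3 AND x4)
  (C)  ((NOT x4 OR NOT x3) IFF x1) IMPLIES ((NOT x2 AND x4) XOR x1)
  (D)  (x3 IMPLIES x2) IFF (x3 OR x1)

(B): at (0,0,0,0) it gives 0, but H = 1 — eliminated.
(C): at (0,0,0,1) it gives 1, but H = 0 — eliminated.
(D): at (0,0,0,0) it gives 0, but H = 1 — eliminated.
Only (A) survives; checking it on all 16 rows confirms it matches H.

A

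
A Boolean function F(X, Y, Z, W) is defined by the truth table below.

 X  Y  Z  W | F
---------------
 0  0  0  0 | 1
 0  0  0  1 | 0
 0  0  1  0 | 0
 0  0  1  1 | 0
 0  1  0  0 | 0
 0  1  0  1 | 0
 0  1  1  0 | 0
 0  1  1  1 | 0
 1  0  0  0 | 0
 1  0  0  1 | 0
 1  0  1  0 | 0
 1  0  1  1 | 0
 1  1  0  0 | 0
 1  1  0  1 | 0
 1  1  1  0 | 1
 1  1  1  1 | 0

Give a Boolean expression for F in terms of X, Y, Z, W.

Collect the rows where F=1 — (0,0,0,0), (1,1,1,0) — and write one minterm per row: ¬X·¬Y·¬Z·¬W, X·Y·Z·¬W. Their union (logical OR) reproduces the table exactly.

F(X, Y, Z, W) = (((NOT X AND NOT Y) AND NOT Z) AND NOT W) OR (((X AND Y) AND Z) AND NOT W)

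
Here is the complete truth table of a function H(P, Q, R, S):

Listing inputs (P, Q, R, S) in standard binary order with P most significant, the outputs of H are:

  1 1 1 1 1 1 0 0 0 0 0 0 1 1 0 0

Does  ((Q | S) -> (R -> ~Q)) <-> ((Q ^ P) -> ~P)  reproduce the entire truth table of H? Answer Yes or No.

Evaluate ((Q | S) -> (R -> ~Q)) <-> ((Q ^ P) -> ~P) on each row and compare to H:
  P=0, Q=0, R=0, S=0: formula gives 1, H = 1 ✓
  P=0, Q=0, R=0, S=1: formula gives 1, H = 1 ✓
  P=0, Q=0, R=1, S=0: formula gives 1, H = 1 ✓
  P=0, Q=0, R=1, S=1: formula gives 1, H = 1 ✓
  …and likewise for the remaining 12 rows.
Every row agrees, so the formula is equivalent.

Yes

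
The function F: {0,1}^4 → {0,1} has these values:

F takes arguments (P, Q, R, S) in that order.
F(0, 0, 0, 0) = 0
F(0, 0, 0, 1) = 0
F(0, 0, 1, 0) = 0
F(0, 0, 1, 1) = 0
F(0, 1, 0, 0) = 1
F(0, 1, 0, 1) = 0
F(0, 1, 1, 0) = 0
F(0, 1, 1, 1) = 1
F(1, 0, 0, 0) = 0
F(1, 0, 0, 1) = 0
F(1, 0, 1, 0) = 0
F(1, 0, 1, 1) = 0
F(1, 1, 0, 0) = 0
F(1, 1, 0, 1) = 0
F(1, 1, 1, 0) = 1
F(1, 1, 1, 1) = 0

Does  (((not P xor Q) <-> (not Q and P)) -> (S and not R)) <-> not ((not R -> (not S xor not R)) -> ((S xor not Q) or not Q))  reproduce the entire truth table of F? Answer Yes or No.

Test each input against both F and the formula:
  P=0, Q=0, R=0, S=0: formula gives 0, F = 0 ✓
  P=0, Q=0, R=0, S=1: formula gives 0, F = 0 ✓
  P=0, Q=0, R=1, S=0: formula gives 0, F = 0 ✓
  P=0, Q=0, R=1, S=1: formula gives 0, F = 0 ✓
  … (the remaining 12 rows also agree.)
No disagreement on any input; they are logically equivalent.

Yes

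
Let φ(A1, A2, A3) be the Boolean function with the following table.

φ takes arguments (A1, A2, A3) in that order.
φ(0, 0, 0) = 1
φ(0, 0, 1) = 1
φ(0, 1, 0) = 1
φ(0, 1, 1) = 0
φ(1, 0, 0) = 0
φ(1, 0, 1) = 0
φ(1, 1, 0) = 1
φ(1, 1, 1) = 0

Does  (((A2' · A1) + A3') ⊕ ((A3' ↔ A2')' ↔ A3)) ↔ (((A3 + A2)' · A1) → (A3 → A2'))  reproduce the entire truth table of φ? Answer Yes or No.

No

Test each input against both φ and the formula:
  A1=0, A2=0, A3=0: formula gives 0, but φ = 1 ✗
A single disagreement suffices: at (0,0,0) they differ, so the formula does not compute φ.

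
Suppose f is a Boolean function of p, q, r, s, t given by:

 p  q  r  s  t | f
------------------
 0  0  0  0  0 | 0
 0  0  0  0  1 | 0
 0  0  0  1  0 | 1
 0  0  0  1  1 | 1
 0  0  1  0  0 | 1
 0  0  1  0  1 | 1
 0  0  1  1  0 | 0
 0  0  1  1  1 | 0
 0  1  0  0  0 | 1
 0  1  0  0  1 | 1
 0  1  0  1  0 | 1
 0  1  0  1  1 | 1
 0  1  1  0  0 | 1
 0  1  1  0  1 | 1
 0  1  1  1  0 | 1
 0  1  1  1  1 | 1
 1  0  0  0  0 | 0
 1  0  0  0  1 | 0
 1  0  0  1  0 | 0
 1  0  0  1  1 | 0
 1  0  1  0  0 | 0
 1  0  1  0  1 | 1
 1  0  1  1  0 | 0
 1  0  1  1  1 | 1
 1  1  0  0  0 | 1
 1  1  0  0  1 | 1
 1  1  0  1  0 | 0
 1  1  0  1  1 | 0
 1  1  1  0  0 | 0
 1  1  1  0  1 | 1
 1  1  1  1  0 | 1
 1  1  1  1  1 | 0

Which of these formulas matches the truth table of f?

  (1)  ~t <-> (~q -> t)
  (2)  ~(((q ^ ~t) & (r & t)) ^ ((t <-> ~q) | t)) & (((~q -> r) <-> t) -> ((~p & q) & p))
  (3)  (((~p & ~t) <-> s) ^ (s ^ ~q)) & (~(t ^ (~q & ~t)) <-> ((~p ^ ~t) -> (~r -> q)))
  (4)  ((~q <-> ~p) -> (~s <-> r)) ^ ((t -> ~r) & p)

(1) fails at (0,0,0,1,0): the formula yields 0, f is 1.
(2) fails at (0,0,0,1,0): the formula yields 0, f is 1.
(3) fails at (0,0,0,1,0): the formula yields 0, f is 1.
That leaves (4). Evaluating it on every row reproduces the table of f exactly.

4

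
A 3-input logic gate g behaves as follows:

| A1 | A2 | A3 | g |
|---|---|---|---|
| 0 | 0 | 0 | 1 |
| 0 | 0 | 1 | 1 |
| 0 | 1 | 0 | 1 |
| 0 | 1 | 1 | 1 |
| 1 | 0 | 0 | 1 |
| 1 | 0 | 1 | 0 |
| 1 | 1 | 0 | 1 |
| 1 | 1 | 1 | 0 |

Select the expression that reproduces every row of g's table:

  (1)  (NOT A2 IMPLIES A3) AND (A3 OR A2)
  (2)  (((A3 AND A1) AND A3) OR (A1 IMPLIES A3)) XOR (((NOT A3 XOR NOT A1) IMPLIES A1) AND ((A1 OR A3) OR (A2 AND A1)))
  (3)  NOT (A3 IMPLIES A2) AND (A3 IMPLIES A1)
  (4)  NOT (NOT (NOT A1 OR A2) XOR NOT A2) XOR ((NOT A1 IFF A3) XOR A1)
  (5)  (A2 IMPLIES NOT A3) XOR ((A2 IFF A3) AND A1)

(1) disagrees with g on (0,0,0) (formula → 0, table → 1); rule it out.
(3) disagrees with g on (0,0,0) (formula → 0, table → 1); rule it out.
(4) disagrees with g on (0,0,0) (formula → 0, table → 1); rule it out.
(5) disagrees with g on (0,1,1) (formula → 0, table → 1); rule it out.
Only (2) survives; checking it on all 8 rows confirms it matches g.

2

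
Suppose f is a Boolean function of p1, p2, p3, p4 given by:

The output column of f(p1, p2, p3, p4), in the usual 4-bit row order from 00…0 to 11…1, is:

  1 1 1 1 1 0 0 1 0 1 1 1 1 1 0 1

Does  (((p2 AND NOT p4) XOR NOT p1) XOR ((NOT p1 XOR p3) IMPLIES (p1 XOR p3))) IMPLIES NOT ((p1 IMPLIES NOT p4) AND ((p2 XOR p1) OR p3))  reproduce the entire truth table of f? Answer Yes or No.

Test each input against both f and the formula:
  p1=0, p2=0, p3=0, p4=0: formula gives 1, f = 1 ✓
  p1=0, p2=0, p3=0, p4=1: formula gives 1, f = 1 ✓
  p1=0, p2=0, p3=1, p4=0: formula gives 1, f = 1 ✓
  p1=0, p2=0, p3=1, p4=1: formula gives 1, f = 1 ✓
  …and likewise for the remaining 12 rows.
No disagreement on any input; they are logically equivalent.

Yes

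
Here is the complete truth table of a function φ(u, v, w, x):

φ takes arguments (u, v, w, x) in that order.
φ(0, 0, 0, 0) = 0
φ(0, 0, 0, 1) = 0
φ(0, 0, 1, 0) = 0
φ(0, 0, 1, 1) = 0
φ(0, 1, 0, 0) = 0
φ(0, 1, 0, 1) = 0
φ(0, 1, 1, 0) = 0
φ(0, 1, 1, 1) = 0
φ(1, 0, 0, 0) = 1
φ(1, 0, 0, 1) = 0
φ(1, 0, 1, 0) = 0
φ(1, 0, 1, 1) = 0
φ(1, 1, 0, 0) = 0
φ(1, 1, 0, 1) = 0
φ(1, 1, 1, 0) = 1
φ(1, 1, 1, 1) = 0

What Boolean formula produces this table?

Collect the rows where φ=1 — (1,0,0,0), (1,1,1,0) — and write one minterm per row: u·¬v·¬w·¬x, u·v·w·¬x. Their union (logical OR) reproduces the table exactly.

φ(u, v, w, x) = (((u & ~v) & ~w) & ~x) | (((u & v) & w) & ~x)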